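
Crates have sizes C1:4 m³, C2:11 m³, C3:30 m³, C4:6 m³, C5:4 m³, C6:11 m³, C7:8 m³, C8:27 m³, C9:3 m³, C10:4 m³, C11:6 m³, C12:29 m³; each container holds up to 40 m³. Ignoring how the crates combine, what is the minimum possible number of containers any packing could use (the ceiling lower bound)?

4

Total size = 4 + 11 + 30 + 6 + 4 + 11 + 8 + 27 + 3 + 4 + 6 + 29 = 143 m³.
⌈143 / 40⌉ = 4.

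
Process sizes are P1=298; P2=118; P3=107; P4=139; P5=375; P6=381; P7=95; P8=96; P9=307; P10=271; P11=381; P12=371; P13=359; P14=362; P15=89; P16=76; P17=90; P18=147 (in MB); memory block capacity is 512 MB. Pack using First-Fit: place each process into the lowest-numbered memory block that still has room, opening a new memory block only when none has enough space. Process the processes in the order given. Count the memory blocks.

memory block 1: place P1 (298 MB), 214 MB left
memory block 1: place P2 (118 MB), 96 MB left
memory block 2: place P3 (107 MB), 405 MB left
memory block 2: place P4 (139 MB), 266 MB left
memory block 3: place P5 (375 MB), 137 MB left
memory block 4: place P6 (381 MB), 131 MB left
memory block 1: place P7 (95 MB), 1 MB left
memory block 2: place P8 (96 MB), 170 MB left
memory block 5: place P9 (307 MB), 205 MB left
memory block 6: place P10 (271 MB), 241 MB left
memory block 7: place P11 (381 MB), 131 MB left
memory block 8: place P12 (371 MB), 141 MB left
memory block 9: place P13 (359 MB), 153 MB left
memory block 10: place P14 (362 MB), 150 MB left
memory block 2: place P15 (89 MB), 81 MB left
memory block 2: place P16 (76 MB), 5 MB left
memory block 3: place P17 (90 MB), 47 MB left
memory block 5: place P18 (147 MB), 58 MB left

10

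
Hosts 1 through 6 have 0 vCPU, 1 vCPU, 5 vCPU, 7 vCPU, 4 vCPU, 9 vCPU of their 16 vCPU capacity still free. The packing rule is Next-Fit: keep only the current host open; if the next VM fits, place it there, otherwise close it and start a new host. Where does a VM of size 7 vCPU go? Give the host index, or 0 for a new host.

Next-Fit only looks at host 6, which has 9 vCPU free.
7 vCPU fits there.

6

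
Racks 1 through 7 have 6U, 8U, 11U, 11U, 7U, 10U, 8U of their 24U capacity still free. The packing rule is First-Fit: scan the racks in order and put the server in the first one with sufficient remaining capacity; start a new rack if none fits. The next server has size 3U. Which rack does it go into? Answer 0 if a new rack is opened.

Racks with room: rack 1 (6U), rack 2 (8U), rack 3 (11U), rack 4 (11U), rack 5 (7U), rack 6 (10U), rack 7 (8U).
The first with room is rack 1.

1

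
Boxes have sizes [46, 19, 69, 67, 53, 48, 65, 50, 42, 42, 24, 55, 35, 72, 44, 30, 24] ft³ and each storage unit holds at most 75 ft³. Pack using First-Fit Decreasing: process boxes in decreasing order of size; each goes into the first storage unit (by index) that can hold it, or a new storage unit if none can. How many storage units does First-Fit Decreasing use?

Sorted descending: 72, 69, 67, 65, 55, 53, 50, 48, 46, 44, 42, 42, 35, 30, 24, 24, 19.
Put 72 ft³ in storage unit 1; 3 ft³ remain.
Put 69 ft³ in storage unit 2; 6 ft³ remain.
Put 67 ft³ in storage unit 3; 8 ft³ remain.
Put 65 ft³ in storage unit 4; 10 ft³ remain.
Put 55 ft³ in storage unit 5; 20 ft³ remain.
Put 53 ft³ in storage unit 6; 22 ft³ remain.
Put 50 ft³ in storage unit 7; 25 ft³ remain.
Put 48 ft³ in storage unit 8; 27 ft³ remain.
Put 46 ft³ in storage unit 9; 29 ft³ remain.
Put 44 ft³ in storage unit 10; 31 ft³ remain.
Put 42 ft³ in storage unit 11; 33 ft³ remain.
Put 42 ft³ in storage unit 12; 33 ft³ remain.
Put 35 ft³ in storage unit 13; 40 ft³ remain.
Put 30 ft³ in storage unit 10; 1 ft³ remain.
Put 24 ft³ in storage unit 7; 1 ft³ remain.
Put 24 ft³ in storage unit 8; 3 ft³ remain.
Put 19 ft³ in storage unit 5; 1 ft³ remain.

13 storage units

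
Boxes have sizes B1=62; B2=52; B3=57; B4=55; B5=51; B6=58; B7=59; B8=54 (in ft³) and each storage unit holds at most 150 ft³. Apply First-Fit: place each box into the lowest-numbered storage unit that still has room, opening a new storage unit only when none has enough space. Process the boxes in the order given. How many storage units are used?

B1 (62 ft³) → storage unit 1 (remaining 88 ft³)
B2 (52 ft³) → storage unit 1 (remaining 36 ft³)
B3 (57 ft³) → storage unit 2 (remaining 93 ft³)
B4 (55 ft³) → storage unit 2 (remaining 38 ft³)
B5 (51 ft³) → storage unit 3 (remaining 99 ft³)
B6 (58 ft³) → storage unit 3 (remaining 41 ft³)
B7 (59 ft³) → storage unit 4 (remaining 91 ft³)
B8 (54 ft³) → storage unit 4 (remaining 37 ft³)
Final storage units: [62,52] [57,55] [51,58] [59,54].

4 storage units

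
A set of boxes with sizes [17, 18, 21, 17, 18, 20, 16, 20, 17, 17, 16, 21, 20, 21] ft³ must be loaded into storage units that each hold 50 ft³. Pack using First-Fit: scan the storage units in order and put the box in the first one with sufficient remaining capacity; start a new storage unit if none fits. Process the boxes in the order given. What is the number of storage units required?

7

17 ft³ → storage unit 1 (remaining 33 ft³)
18 ft³ → storage unit 1 (remaining 15 ft³)
21 ft³ → storage unit 2 (remaining 29 ft³)
17 ft³ → storage unit 2 (remaining 12 ft³)
18 ft³ → storage unit 3 (remaining 32 ft³)
20 ft³ → storage unit 3 (remaining 12 ft³)
16 ft³ → storage unit 4 (remaining 34 ft³)
20 ft³ → storage unit 4 (remaining 14 ft³)
17 ft³ → storage unit 5 (remaining 33 ft³)
17 ft³ → storage unit 5 (remaining 16 ft³)
16 ft³ → storage unit 5 (remaining 0 ft³)
21 ft³ → storage unit 6 (remaining 29 ft³)
20 ft³ → storage unit 6 (remaining 9 ft³)
21 ft³ → storage unit 7 (remaining 29 ft³)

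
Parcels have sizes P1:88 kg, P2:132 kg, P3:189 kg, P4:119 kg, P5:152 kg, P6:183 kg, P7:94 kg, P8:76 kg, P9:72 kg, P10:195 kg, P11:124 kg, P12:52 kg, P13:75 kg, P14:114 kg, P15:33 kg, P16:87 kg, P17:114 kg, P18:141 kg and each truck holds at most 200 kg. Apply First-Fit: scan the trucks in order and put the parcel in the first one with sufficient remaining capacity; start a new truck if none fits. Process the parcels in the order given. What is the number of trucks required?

Put P1 (88 kg) in truck 1; 112 kg remain.
Put P2 (132 kg) in truck 2; 68 kg remain.
Put P3 (189 kg) in truck 3; 11 kg remain.
Put P4 (119 kg) in truck 4; 81 kg remain.
Put P5 (152 kg) in truck 5; 48 kg remain.
Put P6 (183 kg) in truck 6; 17 kg remain.
Put P7 (94 kg) in truck 1; 18 kg remain.
Put P8 (76 kg) in truck 4; 5 kg remain.
Put P9 (72 kg) in truck 7; 128 kg remain.
Put P10 (195 kg) in truck 8; 5 kg remain.
Put P11 (124 kg) in truck 7; 4 kg remain.
Put P12 (52 kg) in truck 2; 16 kg remain.
Put P13 (75 kg) in truck 9; 125 kg remain.
Put P14 (114 kg) in truck 9; 11 kg remain.
Put P15 (33 kg) in truck 5; 15 kg remain.
Put P16 (87 kg) in truck 10; 113 kg remain.
Put P17 (114 kg) in truck 11; 86 kg remain.
Put P18 (141 kg) in truck 12; 59 kg remain.
Final trucks: [88,94] [132,52] [189] [119,76] [152,33] [183] [72,124] [195] [75,114] [87] [114] [141].

12 trucks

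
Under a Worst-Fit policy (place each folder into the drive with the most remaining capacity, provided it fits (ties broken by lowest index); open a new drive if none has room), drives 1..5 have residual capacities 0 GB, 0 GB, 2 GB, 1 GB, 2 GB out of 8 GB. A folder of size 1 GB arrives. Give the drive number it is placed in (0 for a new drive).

3

Drives with room: drive 3 (2 GB), drive 4 (1 GB), drive 5 (2 GB).
Most room is drive 3 with 2 GB free.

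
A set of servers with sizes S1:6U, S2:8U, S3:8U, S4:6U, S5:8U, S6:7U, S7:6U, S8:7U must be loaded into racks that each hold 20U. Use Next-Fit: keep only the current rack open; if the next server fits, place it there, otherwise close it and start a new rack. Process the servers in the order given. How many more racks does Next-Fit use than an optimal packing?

1

Next-Fit: [6,8] [8,6] [8,7] [6,7] → 4 racks.
Total size 56U; any packing needs at least ⌈56/20⌉ = 3 racks.
An optimal packing achieves that bound: [8,8] [8,6,6] [7,7,6] → 3 racks.
Excess: 4 − 3 = 1.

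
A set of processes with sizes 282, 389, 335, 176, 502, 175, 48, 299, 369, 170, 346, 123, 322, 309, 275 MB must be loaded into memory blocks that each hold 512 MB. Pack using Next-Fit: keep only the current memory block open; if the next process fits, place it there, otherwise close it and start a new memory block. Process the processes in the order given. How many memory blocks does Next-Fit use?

12 memory blocks

memory block 1: place 282 MB, 230 MB left
memory block 2: place 389 MB, 123 MB left
memory block 3: place 335 MB, 177 MB left
memory block 3: place 176 MB, 1 MB left
memory block 4: place 502 MB, 10 MB left
memory block 5: place 175 MB, 337 MB left
memory block 5: place 48 MB, 289 MB left
memory block 6: place 299 MB, 213 MB left
memory block 7: place 369 MB, 143 MB left
memory block 8: place 170 MB, 342 MB left
memory block 9: place 346 MB, 166 MB left
memory block 9: place 123 MB, 43 MB left
memory block 10: place 322 MB, 190 MB left
memory block 11: place 309 MB, 203 MB left
memory block 12: place 275 MB, 237 MB left
Final memory blocks: [282] [389] [335,176] [502] [175,48] [299] [369] [170] [346,123] [322] [309] [275].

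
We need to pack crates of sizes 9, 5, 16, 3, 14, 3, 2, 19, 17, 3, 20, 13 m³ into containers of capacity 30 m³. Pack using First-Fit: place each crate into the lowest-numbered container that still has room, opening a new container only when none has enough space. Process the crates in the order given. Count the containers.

Put 9 m³ in container 1; 21 m³ remain.
Put 5 m³ in container 1; 16 m³ remain.
Put 16 m³ in container 1; 0 m³ remain.
Put 3 m³ in container 2; 27 m³ remain.
Put 14 m³ in container 2; 13 m³ remain.
Put 3 m³ in container 2; 10 m³ remain.
Put 2 m³ in container 2; 8 m³ remain.
Put 19 m³ in container 3; 11 m³ remain.
Put 17 m³ in container 4; 13 m³ remain.
Put 3 m³ in container 2; 5 m³ remain.
Put 20 m³ in container 5; 10 m³ remain.
Put 13 m³ in container 4; 0 m³ remain.

5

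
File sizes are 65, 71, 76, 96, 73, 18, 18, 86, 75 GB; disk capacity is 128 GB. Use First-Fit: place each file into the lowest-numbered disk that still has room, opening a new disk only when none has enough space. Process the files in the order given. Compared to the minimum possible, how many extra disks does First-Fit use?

0

First-Fit: [65,18,18] [71] [76] [96] [73] [86] [75] → 7 disks.
7 files exceed 64 GB (half the capacity), and no two of those can share a disk, so at least 7 disks are needed.
So 7 is already optimal.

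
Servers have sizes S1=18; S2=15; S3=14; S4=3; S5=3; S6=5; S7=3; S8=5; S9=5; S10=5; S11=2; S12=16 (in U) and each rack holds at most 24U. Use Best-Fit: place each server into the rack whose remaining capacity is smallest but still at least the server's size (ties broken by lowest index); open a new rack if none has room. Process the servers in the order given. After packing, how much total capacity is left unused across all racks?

2

Put S1 (18U) in rack 1; 6U remain.
Put S2 (15U) in rack 2; 9U remain.
Put S3 (14U) in rack 3; 10U remain.
Put S4 (3U) in rack 1; 3U remain.
Put S5 (3U) in rack 1; 0U remain.
Put S6 (5U) in rack 2; 4U remain.
Put S7 (3U) in rack 2; 1U remain.
Put S8 (5U) in rack 3; 5U remain.
Put S9 (5U) in rack 3; 0U remain.
Put S10 (5U) in rack 4; 19U remain.
Put S11 (2U) in rack 4; 17U remain.
Put S12 (16U) in rack 4; 1U remain.
4 racks × 24U = 96U; used 94U; unused 2U.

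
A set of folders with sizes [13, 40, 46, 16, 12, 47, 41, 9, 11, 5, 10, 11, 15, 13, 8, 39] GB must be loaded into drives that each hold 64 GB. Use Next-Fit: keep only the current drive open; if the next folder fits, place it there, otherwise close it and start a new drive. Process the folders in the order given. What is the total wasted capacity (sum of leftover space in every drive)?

48

13 GB → drive 1 (remaining 51 GB)
40 GB → drive 1 (remaining 11 GB)
46 GB → drive 2 (remaining 18 GB)
16 GB → drive 2 (remaining 2 GB)
12 GB → drive 3 (remaining 52 GB)
47 GB → drive 3 (remaining 5 GB)
41 GB → drive 4 (remaining 23 GB)
9 GB → drive 4 (remaining 14 GB)
11 GB → drive 4 (remaining 3 GB)
5 GB → drive 5 (remaining 59 GB)
10 GB → drive 5 (remaining 49 GB)
11 GB → drive 5 (remaining 38 GB)
15 GB → drive 5 (remaining 23 GB)
13 GB → drive 5 (remaining 10 GB)
8 GB → drive 5 (remaining 2 GB)
39 GB → drive 6 (remaining 25 GB)
6 drives × 64 GB = 384 GB; used 336 GB; unused 48 GB.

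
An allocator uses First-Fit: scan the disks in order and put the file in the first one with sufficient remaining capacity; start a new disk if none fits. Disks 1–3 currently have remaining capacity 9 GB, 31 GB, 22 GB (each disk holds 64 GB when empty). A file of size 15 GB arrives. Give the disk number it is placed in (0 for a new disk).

2

Disks with room: disk 2 (31 GB), disk 3 (22 GB).
The first with room is disk 2.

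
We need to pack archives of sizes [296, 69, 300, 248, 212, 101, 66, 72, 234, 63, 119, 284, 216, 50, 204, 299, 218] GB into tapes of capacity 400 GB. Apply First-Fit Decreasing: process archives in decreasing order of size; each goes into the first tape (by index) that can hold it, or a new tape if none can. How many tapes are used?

Sorted descending: 300, 299, 296, 284, 248, 234, 218, 216, 212, 204, 119, 101, 72, 69, 66, 63, 50.
300 GB → tape 1 (remaining 100 GB)
299 GB → tape 2 (remaining 101 GB)
296 GB → tape 3 (remaining 104 GB)
284 GB → tape 4 (remaining 116 GB)
248 GB → tape 5 (remaining 152 GB)
234 GB → tape 6 (remaining 166 GB)
218 GB → tape 7 (remaining 182 GB)
216 GB → tape 8 (remaining 184 GB)
212 GB → tape 9 (remaining 188 GB)
204 GB → tape 10 (remaining 196 GB)
119 GB → tape 5 (remaining 33 GB)
101 GB → tape 2 (remaining 0 GB)
72 GB → tape 1 (remaining 28 GB)
69 GB → tape 3 (remaining 35 GB)
66 GB → tape 4 (remaining 50 GB)
63 GB → tape 6 (remaining 103 GB)
50 GB → tape 4 (remaining 0 GB)
Final tapes: [300,72] [299,101] [296,69] [284,66,50] [248,119] [234,63] [218] [216] [212] [204].

10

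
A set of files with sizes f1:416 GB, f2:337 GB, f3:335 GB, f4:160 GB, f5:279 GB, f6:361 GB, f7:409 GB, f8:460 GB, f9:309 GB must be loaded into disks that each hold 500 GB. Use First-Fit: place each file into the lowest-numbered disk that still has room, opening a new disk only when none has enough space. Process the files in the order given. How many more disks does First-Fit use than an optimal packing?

0

First-Fit: [416] [337,160] [335] [279] [361] [409] [460] [309] → 8 disks.
8 files exceed 250 GB (half the capacity), and no two of those can share a disk, so at least 8 disks are needed.
So 8 is already optimal.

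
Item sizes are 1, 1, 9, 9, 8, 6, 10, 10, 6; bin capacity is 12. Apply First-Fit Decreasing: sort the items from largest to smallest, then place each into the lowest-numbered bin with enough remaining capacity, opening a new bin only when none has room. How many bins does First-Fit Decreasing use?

Sorted descending: 10, 10, 9, 9, 8, 6, 6, 1, 1.
bin 1: place 10, 2 left
bin 2: place 10, 2 left
bin 3: place 9, 3 left
bin 4: place 9, 3 left
bin 5: place 8, 4 left
bin 6: place 6, 6 left
bin 6: place 6, 0 left
bin 1: place 1, 1 left
bin 1: place 1, 0 left

6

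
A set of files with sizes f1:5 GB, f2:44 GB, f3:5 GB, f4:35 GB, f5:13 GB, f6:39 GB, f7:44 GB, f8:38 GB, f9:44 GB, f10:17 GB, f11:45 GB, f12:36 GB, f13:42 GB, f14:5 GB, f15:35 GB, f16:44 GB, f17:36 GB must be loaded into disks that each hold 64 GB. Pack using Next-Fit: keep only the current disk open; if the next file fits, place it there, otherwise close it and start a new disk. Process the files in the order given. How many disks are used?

12

Put f1 (5 GB) in disk 1; 59 GB remain.
Put f2 (44 GB) in disk 1; 15 GB remain.
Put f3 (5 GB) in disk 1; 10 GB remain.
Put f4 (35 GB) in disk 2; 29 GB remain.
Put f5 (13 GB) in disk 2; 16 GB remain.
Put f6 (39 GB) in disk 3; 25 GB remain.
Put f7 (44 GB) in disk 4; 20 GB remain.
Put f8 (38 GB) in disk 5; 26 GB remain.
Put f9 (44 GB) in disk 6; 20 GB remain.
Put f10 (17 GB) in disk 6; 3 GB remain.
Put f11 (45 GB) in disk 7; 19 GB remain.
Put f12 (36 GB) in disk 8; 28 GB remain.
Put f13 (42 GB) in disk 9; 22 GB remain.
Put f14 (5 GB) in disk 9; 17 GB remain.
Put f15 (35 GB) in disk 10; 29 GB remain.
Put f16 (44 GB) in disk 11; 20 GB remain.
Put f17 (36 GB) in disk 12; 28 GB remain.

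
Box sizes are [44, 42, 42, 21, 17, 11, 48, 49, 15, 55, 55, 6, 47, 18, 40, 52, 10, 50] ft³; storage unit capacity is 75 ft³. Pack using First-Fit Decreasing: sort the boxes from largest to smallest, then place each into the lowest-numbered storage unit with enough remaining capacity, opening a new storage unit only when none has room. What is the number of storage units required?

11 storage units

Sorted descending: 55, 55, 52, 50, 49, 48, 47, 44, 42, 42, 40, 21, 18, 17, 15, 11, 10, 6.
storage unit 1: place 55 ft³, 20 ft³ left
storage unit 2: place 55 ft³, 20 ft³ left
storage unit 3: place 52 ft³, 23 ft³ left
storage unit 4: place 50 ft³, 25 ft³ left
storage unit 5: place 49 ft³, 26 ft³ left
storage unit 6: place 48 ft³, 27 ft³ left
storage unit 7: place 47 ft³, 28 ft³ left
storage unit 8: place 44 ft³, 31 ft³ left
storage unit 9: place 42 ft³, 33 ft³ left
storage unit 10: place 42 ft³, 33 ft³ left
storage unit 11: place 40 ft³, 35 ft³ left
storage unit 3: place 21 ft³, 2 ft³ left
storage unit 1: place 18 ft³, 2 ft³ left
storage unit 2: place 17 ft³, 3 ft³ left
storage unit 4: place 15 ft³, 10 ft³ left
storage unit 5: place 11 ft³, 15 ft³ left
storage unit 4: place 10 ft³, 0 ft³ left
storage unit 5: place 6 ft³, 9 ft³ left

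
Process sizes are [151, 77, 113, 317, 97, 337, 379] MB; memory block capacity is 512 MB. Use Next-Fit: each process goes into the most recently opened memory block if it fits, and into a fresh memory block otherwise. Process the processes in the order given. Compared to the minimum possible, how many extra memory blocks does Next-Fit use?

Next-Fit: [151,77,113] [317,97] [337] [379] → 4 memory blocks.
Total size 1471 MB; any packing needs at least ⌈1471/512⌉ = 3 memory blocks.
An optimal packing achieves that bound: [379,113] [337,151] [317,97,77] → 3 memory blocks.
Excess: 4 − 3 = 1.

1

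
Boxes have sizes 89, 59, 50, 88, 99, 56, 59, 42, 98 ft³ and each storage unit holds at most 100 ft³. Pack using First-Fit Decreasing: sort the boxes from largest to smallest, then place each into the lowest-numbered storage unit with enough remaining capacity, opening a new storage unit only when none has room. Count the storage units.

Sorted descending: 99, 98, 89, 88, 59, 59, 56, 50, 42.
storage unit 1: place 99 ft³, 1 ft³ left
storage unit 2: place 98 ft³, 2 ft³ left
storage unit 3: place 89 ft³, 11 ft³ left
storage unit 4: place 88 ft³, 12 ft³ left
storage unit 5: place 59 ft³, 41 ft³ left
storage unit 6: place 59 ft³, 41 ft³ left
storage unit 7: place 56 ft³, 44 ft³ left
storage unit 8: place 50 ft³, 50 ft³ left
storage unit 7: place 42 ft³, 2 ft³ left

8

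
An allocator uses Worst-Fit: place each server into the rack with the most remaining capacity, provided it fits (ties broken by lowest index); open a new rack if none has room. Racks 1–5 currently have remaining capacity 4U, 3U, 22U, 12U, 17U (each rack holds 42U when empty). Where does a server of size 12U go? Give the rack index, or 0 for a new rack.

3

Racks with room: rack 3 (22U), rack 4 (12U), rack 5 (17U).
Most room is rack 3 with 22U free.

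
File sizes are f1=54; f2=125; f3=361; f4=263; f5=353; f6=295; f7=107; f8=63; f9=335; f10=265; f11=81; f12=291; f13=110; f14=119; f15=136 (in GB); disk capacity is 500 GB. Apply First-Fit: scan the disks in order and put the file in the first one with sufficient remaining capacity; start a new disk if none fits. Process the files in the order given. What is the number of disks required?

Put f1 (54 GB) in disk 1; 446 GB remain.
Put f2 (125 GB) in disk 1; 321 GB remain.
Put f3 (361 GB) in disk 2; 139 GB remain.
Put f4 (263 GB) in disk 1; 58 GB remain.
Put f5 (353 GB) in disk 3; 147 GB remain.
Put f6 (295 GB) in disk 4; 205 GB remain.
Put f7 (107 GB) in disk 2; 32 GB remain.
Put f8 (63 GB) in disk 3; 84 GB remain.
Put f9 (335 GB) in disk 5; 165 GB remain.
Put f10 (265 GB) in disk 6; 235 GB remain.
Put f11 (81 GB) in disk 3; 3 GB remain.
Put f12 (291 GB) in disk 7; 209 GB remain.
Put f13 (110 GB) in disk 4; 95 GB remain.
Put f14 (119 GB) in disk 5; 46 GB remain.
Put f15 (136 GB) in disk 6; 99 GB remain.

7 disks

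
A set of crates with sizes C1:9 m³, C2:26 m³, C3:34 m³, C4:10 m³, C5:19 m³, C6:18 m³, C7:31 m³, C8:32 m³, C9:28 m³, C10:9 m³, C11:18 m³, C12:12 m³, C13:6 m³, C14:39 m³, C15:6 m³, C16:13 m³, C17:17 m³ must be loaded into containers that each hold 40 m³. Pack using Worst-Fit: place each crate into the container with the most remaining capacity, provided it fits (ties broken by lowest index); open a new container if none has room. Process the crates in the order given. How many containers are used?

10 containers

container 1: place C1 (9 m³), 31 m³ left
container 1: place C2 (26 m³), 5 m³ left
container 2: place C3 (34 m³), 6 m³ left
container 3: place C4 (10 m³), 30 m³ left
container 3: place C5 (19 m³), 11 m³ left
container 4: place C6 (18 m³), 22 m³ left
container 5: place C7 (31 m³), 9 m³ left
container 6: place C8 (32 m³), 8 m³ left
container 7: place C9 (28 m³), 12 m³ left
container 4: place C10 (9 m³), 13 m³ left
container 8: place C11 (18 m³), 22 m³ left
container 8: place C12 (12 m³), 10 m³ left
container 4: place C13 (6 m³), 7 m³ left
container 9: place C14 (39 m³), 1 m³ left
container 7: place C15 (6 m³), 6 m³ left
container 10: place C16 (13 m³), 27 m³ left
container 10: place C17 (17 m³), 10 m³ left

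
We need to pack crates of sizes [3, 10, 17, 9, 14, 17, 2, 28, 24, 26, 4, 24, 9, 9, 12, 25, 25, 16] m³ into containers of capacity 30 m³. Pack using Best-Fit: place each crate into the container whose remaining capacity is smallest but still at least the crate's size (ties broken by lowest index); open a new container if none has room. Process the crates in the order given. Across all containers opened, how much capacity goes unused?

56

Put 3 m³ in container 1; 27 m³ remain.
Put 10 m³ in container 1; 17 m³ remain.
Put 17 m³ in container 1; 0 m³ remain.
Put 9 m³ in container 2; 21 m³ remain.
Put 14 m³ in container 2; 7 m³ remain.
Put 17 m³ in container 3; 13 m³ remain.
Put 2 m³ in container 2; 5 m³ remain.
Put 28 m³ in container 4; 2 m³ remain.
Put 24 m³ in container 5; 6 m³ remain.
Put 26 m³ in container 6; 4 m³ remain.
Put 4 m³ in container 6; 0 m³ remain.
Put 24 m³ in container 7; 6 m³ remain.
Put 9 m³ in container 3; 4 m³ remain.
Put 9 m³ in container 8; 21 m³ remain.
Put 12 m³ in container 8; 9 m³ remain.
Put 25 m³ in container 9; 5 m³ remain.
Put 25 m³ in container 10; 5 m³ remain.
Put 16 m³ in container 11; 14 m³ remain.
11 containers × 30 m³ = 330 m³; used 274 m³; unused 56 m³.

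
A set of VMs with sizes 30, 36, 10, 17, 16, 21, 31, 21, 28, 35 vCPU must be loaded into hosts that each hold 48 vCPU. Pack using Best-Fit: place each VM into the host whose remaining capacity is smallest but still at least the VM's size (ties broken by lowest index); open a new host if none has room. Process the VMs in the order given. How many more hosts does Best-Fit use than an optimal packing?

1

Best-Fit: [30,17] [36,10] [16,21] [31] [21] [28] [35] → 7 hosts.
Total size 245 vCPU; any packing needs at least ⌈245/48⌉ = 6 hosts.
An optimal packing achieves that bound: [36,10] [35] [31,17] [30,16] [28] [21,21] → 6 hosts.
Excess: 7 − 6 = 1.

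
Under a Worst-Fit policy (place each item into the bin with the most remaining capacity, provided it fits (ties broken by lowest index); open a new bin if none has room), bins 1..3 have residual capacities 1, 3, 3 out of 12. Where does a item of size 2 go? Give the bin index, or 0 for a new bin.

2

Bins with room: bin 2 (3), bin 3 (3).
Most room is bin 2 with 3 free.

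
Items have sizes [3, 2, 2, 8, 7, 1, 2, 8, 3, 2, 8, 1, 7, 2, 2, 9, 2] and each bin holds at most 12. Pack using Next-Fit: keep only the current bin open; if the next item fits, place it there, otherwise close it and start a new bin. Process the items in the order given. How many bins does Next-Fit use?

7 bins

bin 1: place 3, 9 left
bin 1: place 2, 7 left
bin 1: place 2, 5 left
bin 2: place 8, 4 left
bin 3: place 7, 5 left
bin 3: place 1, 4 left
bin 3: place 2, 2 left
bin 4: place 8, 4 left
bin 4: place 3, 1 left
bin 5: place 2, 10 left
bin 5: place 8, 2 left
bin 5: place 1, 1 left
bin 6: place 7, 5 left
bin 6: place 2, 3 left
bin 6: place 2, 1 left
bin 7: place 9, 3 left
bin 7: place 2, 1 left
Final bins: [3,2,2] [8] [7,1,2] [8,3] [2,8,1] [7,2,2] [9,2].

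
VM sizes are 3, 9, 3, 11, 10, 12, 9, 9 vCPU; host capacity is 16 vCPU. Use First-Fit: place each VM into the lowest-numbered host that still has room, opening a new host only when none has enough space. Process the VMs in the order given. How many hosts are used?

3 vCPU → host 1 (remaining 13 vCPU)
9 vCPU → host 1 (remaining 4 vCPU)
3 vCPU → host 1 (remaining 1 vCPU)
11 vCPU → host 2 (remaining 5 vCPU)
10 vCPU → host 3 (remaining 6 vCPU)
12 vCPU → host 4 (remaining 4 vCPU)
9 vCPU → host 5 (remaining 7 vCPU)
9 vCPU → host 6 (remaining 7 vCPU)
Final hosts: [3,9,3] [11] [10] [12] [9] [9].

6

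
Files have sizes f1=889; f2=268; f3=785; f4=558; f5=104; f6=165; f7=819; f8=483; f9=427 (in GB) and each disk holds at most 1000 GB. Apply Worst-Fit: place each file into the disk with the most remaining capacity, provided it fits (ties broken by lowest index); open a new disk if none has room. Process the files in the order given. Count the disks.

5

Put f1 (889 GB) in disk 1; 111 GB remain.
Put f2 (268 GB) in disk 2; 732 GB remain.
Put f3 (785 GB) in disk 3; 215 GB remain.
Put f4 (558 GB) in disk 2; 174 GB remain.
Put f5 (104 GB) in disk 3; 111 GB remain.
Put f6 (165 GB) in disk 2; 9 GB remain.
Put f7 (819 GB) in disk 4; 181 GB remain.
Put f8 (483 GB) in disk 5; 517 GB remain.
Put f9 (427 GB) in disk 5; 90 GB remain.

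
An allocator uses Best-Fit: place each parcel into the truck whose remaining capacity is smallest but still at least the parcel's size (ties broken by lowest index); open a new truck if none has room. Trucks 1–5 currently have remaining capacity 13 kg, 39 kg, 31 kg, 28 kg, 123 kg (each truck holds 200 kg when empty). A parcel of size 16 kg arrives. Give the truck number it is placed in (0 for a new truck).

Trucks with room: truck 2 (39 kg), truck 3 (31 kg), truck 4 (28 kg), truck 5 (123 kg).
Tightest fit is truck 4 with 28 kg free.

4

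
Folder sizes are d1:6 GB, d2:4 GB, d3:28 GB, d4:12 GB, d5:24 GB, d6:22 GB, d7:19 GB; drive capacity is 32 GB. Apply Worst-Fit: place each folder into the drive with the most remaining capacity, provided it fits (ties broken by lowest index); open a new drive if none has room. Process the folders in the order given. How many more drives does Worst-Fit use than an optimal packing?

1

Worst-Fit: [6,4,12] [28] [24] [22] [19] → 5 drives.
Total size 115 GB; any packing needs at least ⌈115/32⌉ = 4 drives.
An optimal packing achieves that bound: [28,4] [24,6] [22] [19,12] → 4 drives.
Excess: 5 − 4 = 1.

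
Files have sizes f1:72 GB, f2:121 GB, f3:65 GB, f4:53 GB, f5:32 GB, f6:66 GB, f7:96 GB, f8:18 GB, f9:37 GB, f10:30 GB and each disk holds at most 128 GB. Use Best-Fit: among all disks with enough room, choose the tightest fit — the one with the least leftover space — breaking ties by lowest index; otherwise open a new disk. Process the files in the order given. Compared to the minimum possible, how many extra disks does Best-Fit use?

0

Best-Fit: [72,53] [121] [65,32,18] [66,37] [96,30] → 5 disks.
Total size 590 GB; any packing needs at least ⌈590/128⌉ = 5 disks.
So 5 is already optimal.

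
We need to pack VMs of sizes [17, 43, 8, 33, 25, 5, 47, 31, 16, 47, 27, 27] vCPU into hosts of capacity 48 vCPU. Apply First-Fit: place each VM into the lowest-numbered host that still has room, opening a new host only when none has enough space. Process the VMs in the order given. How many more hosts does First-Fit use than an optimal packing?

1

First-Fit: [17,8,5,16] [43] [33] [25] [47] [31] [47] [27] [27] → 9 hosts.
8 VMs exceed 24 vCPU (half the capacity), and no two of those can share a host, so at least 8 hosts are needed.
An optimal packing achieves that bound: [47] [47] [43,5] [33,8] [31,17] [27,16] [27] [25] → 8 hosts.
Excess: 9 − 8 = 1.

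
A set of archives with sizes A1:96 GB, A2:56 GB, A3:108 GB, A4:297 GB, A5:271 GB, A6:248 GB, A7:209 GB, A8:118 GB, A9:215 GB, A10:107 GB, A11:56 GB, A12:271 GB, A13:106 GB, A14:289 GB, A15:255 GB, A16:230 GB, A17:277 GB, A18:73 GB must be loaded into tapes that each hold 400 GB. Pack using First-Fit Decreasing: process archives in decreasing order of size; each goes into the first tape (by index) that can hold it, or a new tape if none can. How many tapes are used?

Sorted descending: 297, 289, 277, 271, 271, 255, 248, 230, 215, 209, 118, 108, 107, 106, 96, 73, 56, 56.
tape 1: place 297 GB, 103 GB left
tape 2: place 289 GB, 111 GB left
tape 3: place 277 GB, 123 GB left
tape 4: place 271 GB, 129 GB left
tape 5: place 271 GB, 129 GB left
tape 6: place 255 GB, 145 GB left
tape 7: place 248 GB, 152 GB left
tape 8: place 230 GB, 170 GB left
tape 9: place 215 GB, 185 GB left
tape 10: place 209 GB, 191 GB left
tape 3: place 118 GB, 5 GB left
tape 2: place 108 GB, 3 GB left
tape 4: place 107 GB, 22 GB left
tape 5: place 106 GB, 23 GB left
tape 1: place 96 GB, 7 GB left
tape 6: place 73 GB, 72 GB left
tape 6: place 56 GB, 16 GB left
tape 7: place 56 GB, 96 GB left

10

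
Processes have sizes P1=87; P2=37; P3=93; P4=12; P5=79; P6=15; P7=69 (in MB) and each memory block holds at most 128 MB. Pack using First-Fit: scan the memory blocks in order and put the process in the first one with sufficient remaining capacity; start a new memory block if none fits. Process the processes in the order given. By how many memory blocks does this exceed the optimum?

First-Fit: [87,37] [93,12,15] [79] [69] → 4 memory blocks.
Total size 392 MB; any packing needs at least ⌈392/128⌉ = 4 memory blocks.
So 4 is already optimal.

0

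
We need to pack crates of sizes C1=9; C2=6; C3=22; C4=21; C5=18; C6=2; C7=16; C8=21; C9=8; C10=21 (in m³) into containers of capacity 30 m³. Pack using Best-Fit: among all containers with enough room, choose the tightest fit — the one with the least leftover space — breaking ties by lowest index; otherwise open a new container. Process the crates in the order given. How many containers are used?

7 containers

Put C1 (9 m³) in container 1; 21 m³ remain.
Put C2 (6 m³) in container 1; 15 m³ remain.
Put C3 (22 m³) in container 2; 8 m³ remain.
Put C4 (21 m³) in container 3; 9 m³ remain.
Put C5 (18 m³) in container 4; 12 m³ remain.
Put C6 (2 m³) in container 2; 6 m³ remain.
Put C7 (16 m³) in container 5; 14 m³ remain.
Put C8 (21 m³) in container 6; 9 m³ remain.
Put C9 (8 m³) in container 3; 1 m³ remain.
Put C10 (21 m³) in container 7; 9 m³ remain.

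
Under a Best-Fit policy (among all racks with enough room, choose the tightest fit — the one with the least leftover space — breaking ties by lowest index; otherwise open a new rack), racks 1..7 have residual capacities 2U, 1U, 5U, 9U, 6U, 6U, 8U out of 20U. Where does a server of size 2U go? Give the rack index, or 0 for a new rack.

Racks with room: rack 1 (2U), rack 3 (5U), rack 4 (9U), rack 5 (6U), rack 6 (6U), rack 7 (8U).
Tightest fit is rack 1 with 2U free.

1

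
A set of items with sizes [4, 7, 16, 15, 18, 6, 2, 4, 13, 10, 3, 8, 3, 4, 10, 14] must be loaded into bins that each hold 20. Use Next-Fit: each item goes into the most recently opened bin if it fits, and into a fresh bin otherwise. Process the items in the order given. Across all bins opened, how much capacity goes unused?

63

4 → bin 1 (remaining 16)
7 → bin 1 (remaining 9)
16 → bin 2 (remaining 4)
15 → bin 3 (remaining 5)
18 → bin 4 (remaining 2)
6 → bin 5 (remaining 14)
2 → bin 5 (remaining 12)
4 → bin 5 (remaining 8)
13 → bin 6 (remaining 7)
10 → bin 7 (remaining 10)
3 → bin 7 (remaining 7)
8 → bin 8 (remaining 12)
3 → bin 8 (remaining 9)
4 → bin 8 (remaining 5)
10 → bin 9 (remaining 10)
14 → bin 10 (remaining 6)
10 bins × 20 = 200; used 137; unused 63.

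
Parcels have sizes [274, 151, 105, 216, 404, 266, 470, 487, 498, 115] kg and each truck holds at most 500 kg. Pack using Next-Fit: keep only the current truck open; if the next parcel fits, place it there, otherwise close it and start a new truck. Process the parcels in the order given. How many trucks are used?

8 trucks

Put 274 kg in truck 1; 226 kg remain.
Put 151 kg in truck 1; 75 kg remain.
Put 105 kg in truck 2; 395 kg remain.
Put 216 kg in truck 2; 179 kg remain.
Put 404 kg in truck 3; 96 kg remain.
Put 266 kg in truck 4; 234 kg remain.
Put 470 kg in truck 5; 30 kg remain.
Put 487 kg in truck 6; 13 kg remain.
Put 498 kg in truck 7; 2 kg remain.
Put 115 kg in truck 8; 385 kg remain.
Final trucks: [274,151] [105,216] [404] [266] [470] [487] [498] [115].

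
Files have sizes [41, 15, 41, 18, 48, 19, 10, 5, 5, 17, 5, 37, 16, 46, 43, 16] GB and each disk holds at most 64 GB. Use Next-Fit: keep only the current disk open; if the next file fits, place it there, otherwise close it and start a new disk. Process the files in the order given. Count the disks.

7 disks

41 GB → disk 1 (remaining 23 GB)
15 GB → disk 1 (remaining 8 GB)
41 GB → disk 2 (remaining 23 GB)
18 GB → disk 2 (remaining 5 GB)
48 GB → disk 3 (remaining 16 GB)
19 GB → disk 4 (remaining 45 GB)
10 GB → disk 4 (remaining 35 GB)
5 GB → disk 4 (remaining 30 GB)
5 GB → disk 4 (remaining 25 GB)
17 GB → disk 4 (remaining 8 GB)
5 GB → disk 4 (remaining 3 GB)
37 GB → disk 5 (remaining 27 GB)
16 GB → disk 5 (remaining 11 GB)
46 GB → disk 6 (remaining 18 GB)
43 GB → disk 7 (remaining 21 GB)
16 GB → disk 7 (remaining 5 GB)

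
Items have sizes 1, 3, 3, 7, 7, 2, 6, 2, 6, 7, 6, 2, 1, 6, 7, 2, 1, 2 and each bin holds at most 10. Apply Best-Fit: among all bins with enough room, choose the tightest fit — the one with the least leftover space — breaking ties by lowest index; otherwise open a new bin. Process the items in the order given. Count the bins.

9

Put 1 in bin 1; 9 remain.
Put 3 in bin 1; 6 remain.
Put 3 in bin 1; 3 remain.
Put 7 in bin 2; 3 remain.
Put 7 in bin 3; 3 remain.
Put 2 in bin 1; 1 remain.
Put 6 in bin 4; 4 remain.
Put 2 in bin 2; 1 remain.
Put 6 in bin 5; 4 remain.
Put 7 in bin 6; 3 remain.
Put 6 in bin 7; 4 remain.
Put 2 in bin 3; 1 remain.
Put 1 in bin 1; 0 remain.
Put 6 in bin 8; 4 remain.
Put 7 in bin 9; 3 remain.
Put 2 in bin 6; 1 remain.
Put 1 in bin 2; 0 remain.
Put 2 in bin 9; 1 remain.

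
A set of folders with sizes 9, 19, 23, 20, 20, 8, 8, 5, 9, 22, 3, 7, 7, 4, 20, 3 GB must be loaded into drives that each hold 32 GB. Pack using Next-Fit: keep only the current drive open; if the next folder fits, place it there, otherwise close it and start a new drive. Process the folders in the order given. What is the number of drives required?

Put 9 GB in drive 1; 23 GB remain.
Put 19 GB in drive 1; 4 GB remain.
Put 23 GB in drive 2; 9 GB remain.
Put 20 GB in drive 3; 12 GB remain.
Put 20 GB in drive 4; 12 GB remain.
Put 8 GB in drive 4; 4 GB remain.
Put 8 GB in drive 5; 24 GB remain.
Put 5 GB in drive 5; 19 GB remain.
Put 9 GB in drive 5; 10 GB remain.
Put 22 GB in drive 6; 10 GB remain.
Put 3 GB in drive 6; 7 GB remain.
Put 7 GB in drive 6; 0 GB remain.
Put 7 GB in drive 7; 25 GB remain.
Put 4 GB in drive 7; 21 GB remain.
Put 20 GB in drive 7; 1 GB remain.
Put 3 GB in drive 8; 29 GB remain.

8 drives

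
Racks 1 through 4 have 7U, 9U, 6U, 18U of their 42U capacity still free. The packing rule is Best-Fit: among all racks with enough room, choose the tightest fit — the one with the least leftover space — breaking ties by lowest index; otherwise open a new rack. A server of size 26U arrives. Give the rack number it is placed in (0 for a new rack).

0

No rack has ≥ 26U free, so a new rack is opened.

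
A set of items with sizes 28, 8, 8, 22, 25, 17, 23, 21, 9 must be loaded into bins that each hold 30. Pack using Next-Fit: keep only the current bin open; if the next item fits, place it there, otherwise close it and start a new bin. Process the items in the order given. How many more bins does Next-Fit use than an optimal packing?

1

Next-Fit: [28] [8,8] [22] [25] [17] [23] [21,9] → 7 bins.
Total size 161; any packing needs at least ⌈161/30⌉ = 6 bins.
An optimal packing achieves that bound: [28] [25] [23] [22,8] [21,9] [17,8] → 6 bins.
Excess: 7 − 6 = 1.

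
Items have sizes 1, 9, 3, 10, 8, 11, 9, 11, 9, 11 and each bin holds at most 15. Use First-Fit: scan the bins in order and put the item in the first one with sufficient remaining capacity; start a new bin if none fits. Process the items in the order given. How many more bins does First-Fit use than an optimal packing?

0

First-Fit: [1,9,3] [10] [8] [11] [9] [11] [9] [11] → 8 bins.
8 items exceed 7.5 (half the capacity), and no two of those can share a bin, so at least 8 bins are needed.
So 8 is already optimal.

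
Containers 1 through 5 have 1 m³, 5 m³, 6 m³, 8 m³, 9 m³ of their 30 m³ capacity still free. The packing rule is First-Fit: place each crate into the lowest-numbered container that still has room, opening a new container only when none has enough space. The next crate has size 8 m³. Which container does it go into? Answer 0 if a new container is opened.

4

Containers with room: container 4 (8 m³), container 5 (9 m³).
The first with room is container 4.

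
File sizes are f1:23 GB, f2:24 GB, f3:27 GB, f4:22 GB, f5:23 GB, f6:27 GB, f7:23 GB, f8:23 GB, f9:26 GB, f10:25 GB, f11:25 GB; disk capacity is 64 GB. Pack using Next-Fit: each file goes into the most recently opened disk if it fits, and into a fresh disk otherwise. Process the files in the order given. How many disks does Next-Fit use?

f1 (23 GB) → disk 1 (remaining 41 GB)
f2 (24 GB) → disk 1 (remaining 17 GB)
f3 (27 GB) → disk 2 (remaining 37 GB)
f4 (22 GB) → disk 2 (remaining 15 GB)
f5 (23 GB) → disk 3 (remaining 41 GB)
f6 (27 GB) → disk 3 (remaining 14 GB)
f7 (23 GB) → disk 4 (remaining 41 GB)
f8 (23 GB) → disk 4 (remaining 18 GB)
f9 (26 GB) → disk 5 (remaining 38 GB)
f10 (25 GB) → disk 5 (remaining 13 GB)
f11 (25 GB) → disk 6 (remaining 39 GB)

6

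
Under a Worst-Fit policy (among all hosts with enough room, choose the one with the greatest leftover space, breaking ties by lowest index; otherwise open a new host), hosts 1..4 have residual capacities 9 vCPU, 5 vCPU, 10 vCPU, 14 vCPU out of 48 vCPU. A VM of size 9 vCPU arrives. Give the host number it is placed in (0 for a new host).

Hosts with room: host 1 (9 vCPU), host 3 (10 vCPU), host 4 (14 vCPU).
Most room is host 4 with 14 vCPU free.

4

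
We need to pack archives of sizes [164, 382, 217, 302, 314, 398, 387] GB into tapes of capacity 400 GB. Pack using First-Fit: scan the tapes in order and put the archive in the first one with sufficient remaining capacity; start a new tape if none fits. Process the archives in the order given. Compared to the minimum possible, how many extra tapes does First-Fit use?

0

First-Fit: [164,217] [382] [302] [314] [398] [387] → 6 tapes.
Total size 2164 GB; any packing needs at least ⌈2164/400⌉ = 6 tapes.
So 6 is already optimal.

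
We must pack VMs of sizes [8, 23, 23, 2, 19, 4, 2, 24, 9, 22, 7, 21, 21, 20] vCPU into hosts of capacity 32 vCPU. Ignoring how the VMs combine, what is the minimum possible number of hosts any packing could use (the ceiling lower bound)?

7 hosts

Total size = 8 + 23 + 23 + 2 + 19 + 4 + 2 + 24 + 9 + 22 + 7 + 21 + 21 + 20 = 205 vCPU.
⌈205 / 32⌉ = 7.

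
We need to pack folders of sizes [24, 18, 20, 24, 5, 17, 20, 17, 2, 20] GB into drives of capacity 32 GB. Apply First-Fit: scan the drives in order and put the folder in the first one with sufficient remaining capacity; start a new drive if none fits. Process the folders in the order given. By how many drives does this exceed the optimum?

First-Fit: [24,5,2] [18] [20] [24] [17] [20] [17] [20] → 8 drives.
8 folders exceed 16 GB (half the capacity), and no two of those can share a drive, so at least 8 drives are needed.
So 8 is already optimal.

0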